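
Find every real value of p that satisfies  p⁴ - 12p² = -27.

p = -3 or p = -1.7321 or p = 1.7321 or p = 3

Let u = p². The equation becomes u² - 12u + 27 = 0.
Factor: (u - 3)(u - 9) = 0, so u = 3 or u = 9.
p² = 3 gives p = ±√(3) ≈ ±1.7321.
p² = 9 gives p = ±3.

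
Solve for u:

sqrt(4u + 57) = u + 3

u = 6

Square both sides: 4u + 57 = (u + 3)^2.
Expand and rearrange: u^2 + 2u - 48 = 0.
Solving gives u = 6 or u = -8.
Check each candidate in the original equation:
  u = 6: sqrt(81) = 9, while u + 3 = 9 — valid.
  u = -8: sqrt(25) = 5, while u + 3 = -5 — extraneous.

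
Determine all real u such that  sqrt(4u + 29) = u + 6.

u = -1

Square both sides: 4u + 29 = (u + 6)^2.
Expand and rearrange: u^2 + 8u + 7 = 0.
Solving gives u = -1 or u = -7.
Check each candidate in the original equation:
  u = -1: sqrt(25) = 5, while u + 6 = 5 — valid.
  u = -7: sqrt(1) = 1, while u + 6 = -1 — extraneous.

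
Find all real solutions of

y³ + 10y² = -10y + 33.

Rearrange: y³ + 10y² + 10y - 33 = 0.
Possible rational roots are divisors of -33. Testing y = -3 gives 0, so (y + 3) is a factor.
Divide: y³ + 10y² + 10y - 33 = (y + 3)(y² + 7y - 11).
Apply the quadratic formula to y² + 7y - 11 = 0: y = (-7 ± √93)/2, i.e. y ≈ 1.3218 or y ≈ -8.3218.

y = -8.3218 or y = -3 or y = 1.3218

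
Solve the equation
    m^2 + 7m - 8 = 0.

Factor: (m + 8)(m - 1) = 0.
So m = -8 or m = 1.

m = -8 or m = 1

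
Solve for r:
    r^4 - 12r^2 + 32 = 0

Let u = r^2. The equation becomes u^2 - 12u + 32 = 0.
Factor: (u - 4)(u - 8) = 0, so u = 4 or u = 8.
r^2 = 4 gives r = +/-2.
r^2 = 8 gives r = +/-2*sqrt(2) ~= +/-2.8284.

r = -2.8284 or r = -2 or r = 2 or r = 2.8284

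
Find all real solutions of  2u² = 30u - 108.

Bring every term to one side: 2u² - 30u + 108 = 0.
Factor: 2(u - 6)(u - 9) = 0.
So u = 6 or u = 9.

u = 6 or u = 9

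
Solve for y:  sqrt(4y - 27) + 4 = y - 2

y = 7 or y = 9

Isolate the radical: sqrt(4y - 27) = y - 6.
Square both sides: 4y - 27 = (y - 6)^2.
Expand and rearrange: y^2 - 16y + 63 = 0.
Solving gives y = 9 or y = 7.
Check each candidate in the original equation:
  y = 9: sqrt(9) = 3, while y - 6 = 3 — valid.
  y = 7: sqrt(1) = 1, while y - 6 = 1 — valid.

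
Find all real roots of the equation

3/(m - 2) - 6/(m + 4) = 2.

m = -6.5523 or m = 3.0523

Multiply both sides by (m - 2)(m + 4):
3(m + 4) - 6(m - 2) = 2(m - 2)(m + 4).
Expand and collect terms: 2m² + 7m - 40 = 0.
By the quadratic formula, m = (-7 ± √369) / 4, so m ≈ 3.0523 or m ≈ -6.5523.
Neither value makes a denominator zero (m ≠ 2, m ≠ -4), so both are valid.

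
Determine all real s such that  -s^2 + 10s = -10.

s = -0.9161 or s = 10.9161

Rearrange to standard form: -s^2 + 10s + 10 = 0.
Discriminant: (10)^2 - 4*(-1)*10 = 140.
Quadratic formula: s = (-10 +/- sqrt(140)) / (-2).
So s = 5 - sqrt(35) ~= -0.9161 or s = 5 + sqrt(35) ~= 10.9161.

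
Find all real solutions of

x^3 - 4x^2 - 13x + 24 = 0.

Possible rational roots are divisors of 24. Testing x = -3 gives 0, so (x + 3) is a factor.
Divide: x^3 - 4x^2 - 13x + 24 = (x + 3)(x^2 - 7x + 8).
Apply the quadratic formula to x^2 - 7x + 8 = 0: x = (7 +/- sqrt(17))/2, i.e. x ~= 5.5616 or x ~= 1.4384.

x = -3 or x = 1.4384 or x = 5.5616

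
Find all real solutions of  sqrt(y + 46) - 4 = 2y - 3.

Isolate the radical: sqrt(y + 46) = 2y + 1.
Square both sides: y + 46 = (2y + 1)^2.
Expand and rearrange: 4y^2 + 3y - 45 = 0.
Solving gives y = 3 or y = -3.75.
Check each candidate in the original equation:
  y = 3: sqrt(49) = 7, while 2y + 1 = 7 — valid.
  y = -3.75: sqrt(42.25) = 6.5, while 2y + 1 = -6.5 — extraneous.

y = 3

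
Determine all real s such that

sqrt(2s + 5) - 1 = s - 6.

Isolate the radical: sqrt(2s + 5) = s - 5.
Square both sides: 2s + 5 = (s - 5)^2.
Expand and rearrange: s^2 - 12s + 20 = 0.
Solving gives s = 10 or s = 2.
Check each candidate in the original equation:
  s = 10: sqrt(25) = 5, while s - 5 = 5 — valid.
  s = 2: sqrt(9) = 3, while s - 5 = -3 — extraneous.

s = 10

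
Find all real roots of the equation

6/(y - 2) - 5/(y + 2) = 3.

Multiply both sides by (y - 2)(y + 2):
6(y + 2) - 5(y - 2) = 3(y - 2)(y + 2).
Expand and collect terms: 3y² - y - 34 = 0.
By the quadratic formula, y = (1 ± √409) / 6, so y ≈ 3.5373 or y ≈ -3.204.
Neither value makes a denominator zero (y ≠ 2, y ≠ -2), so both are valid.

y = -3.204 or y = 3.5373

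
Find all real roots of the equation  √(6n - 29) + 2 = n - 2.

n = 5 or n = 9

Isolate the radical: √(6n - 29) = n - 4.
Square both sides: 6n - 29 = (n - 4)².
Expand and rearrange: n² - 14n + 45 = 0.
Solving gives n = 9 or n = 5.
Check each candidate in the original equation:
  n = 9: √(25) = 5, while n - 4 = 5 — valid.
  n = 5: √(1) = 1, while n - 4 = 1 — valid.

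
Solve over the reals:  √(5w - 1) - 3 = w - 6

Isolate the radical: √(5w - 1) = w - 3.
Square both sides: 5w - 1 = (w - 3)².
Expand and rearrange: w² - 11w + 10 = 0.
Solving gives w = 10 or w = 1.
Check each candidate in the original equation:
  w = 10: √(49) = 7, while w - 3 = 7 — valid.
  w = 1: √(4) = 2, while w - 3 = -2 — extraneous.

w = 10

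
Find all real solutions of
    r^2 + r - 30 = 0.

r = -6 or r = 5

Factor: (r + 6)(r - 5) = 0.
So r = -6 or r = 5.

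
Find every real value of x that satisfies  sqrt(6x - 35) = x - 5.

x = 6 or x = 10

Square both sides: 6x - 35 = (x - 5)^2.
Expand and rearrange: x^2 - 16x + 60 = 0.
Solving gives x = 10 or x = 6.
Check each candidate in the original equation:
  x = 10: sqrt(25) = 5, while x - 5 = 5 — valid.
  x = 6: sqrt(1) = 1, while x - 5 = 1 — valid.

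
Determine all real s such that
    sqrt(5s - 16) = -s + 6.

Square both sides: 5s - 16 = (-s + 6)^2.
Expand and rearrange: s^2 - 17s + 52 = 0.
Solving gives s = 13 or s = 4.
Check each candidate in the original equation:
  s = 13: sqrt(49) = 7, while -s + 6 = -7 — extraneous.
  s = 4: sqrt(4) = 2, while -s + 6 = 2 — valid.

s = 4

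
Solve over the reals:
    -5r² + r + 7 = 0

Discriminant: (1)² − 4·(-5)·7 = 141.
Quadratic formula: r = (-1 ± √141) / (-10).
So r = 1/10 - √(141)/10 ≈ -1.0874 or r = 1/10 + √(141)/10 ≈ 1.2874.

r = -1.0874 or r = 1.2874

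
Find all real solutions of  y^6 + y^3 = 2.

y = -1.2599 or y = 1

Let u = y^3. The equation becomes u^2 + u - 2 = 0.
Factor: (u - 1)(u + 2) = 0, so u = 1 or u = -2.
y^3 = 1 gives y = 1.
y^3 = -2 gives y = -(2)^(1/3) ~= -1.2599.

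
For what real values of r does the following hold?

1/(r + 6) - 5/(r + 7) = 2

Multiply both sides by (r + 6)(r + 7):
(r + 7) - 5(r + 6) = 2(r + 6)(r + 7).
Expand and collect terms: 2r^2 + 30r + 107 = 0.
By the quadratic formula, r = (-30 +/- sqrt(44)) / 4, so r ~= -5.8417 or r ~= -9.1583.
Neither value makes a denominator zero (r != -6, r != -7), so both are valid.

r = -9.1583 or r = -5.8417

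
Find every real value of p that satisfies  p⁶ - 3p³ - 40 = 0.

p = -1.71 or p = 2

Let u = p³. The equation becomes u² - 3u - 40 = 0.
Factor: (u + 5)(u - 8) = 0, so u = -5 or u = 8.
p³ = -5 gives p = -∛(5) ≈ -1.71.
p³ = 8 gives p = 2.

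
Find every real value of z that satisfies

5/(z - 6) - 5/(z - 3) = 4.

Multiply both sides by (z - 6)(z - 3):
5(z - 3) - 5(z - 6) = 4(z - 6)(z - 3).
Expand and collect terms: 4z^2 - 36z + 57 = 0.
By the quadratic formula, z = (36 +/- sqrt(384)) / 8, so z ~= 6.9495 or z ~= 2.0505.
Neither value makes a denominator zero (z != 6, z != 3), so both are valid.

z = 2.0505 or z = 6.9495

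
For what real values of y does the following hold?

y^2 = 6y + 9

y = -1.2426 or y = 7.2426

Rearrange to standard form: y^2 - 6y - 9 = 0.
Discriminant: (-6)^2 - 4*1*(-9) = 72.
Quadratic formula: y = (6 +/- sqrt(72)) / 2.
So y = 3 + 3*sqrt(2) ~= 7.2426 or y = 3 - 3*sqrt(2) ~= -1.2426.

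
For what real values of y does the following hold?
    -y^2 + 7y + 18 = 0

y = -2 or y = 9

Factor: -1(y + 2)(y - 9) = 0.
So y = -2 or y = 9.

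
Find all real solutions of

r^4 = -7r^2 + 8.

Let u = r^2. The equation becomes u^2 + 7u - 8 = 0.
Factor: (u + 8)(u - 1) = 0, so u = -8 or u = 1.
r^2 = -8 < 0 has no real solution.
r^2 = 1 gives r = +/-1.

r = -1 or r = 1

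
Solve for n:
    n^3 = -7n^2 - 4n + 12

Rearrange: n^3 + 7n^2 + 4n - 12 = 0.
Possible rational roots are divisors of -12. Testing n = -2 gives 0, so (n + 2) is a factor.
Divide: n^3 + 7n^2 + 4n - 12 = (n + 2)(n^2 + 5n - 6).
Factor the quadratic: n = 1 or n = -6.

n = -6 or n = -2 or n = 1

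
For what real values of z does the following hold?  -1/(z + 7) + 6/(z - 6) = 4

z = -7.2245 or z = 7.4745

Multiply both sides by (z + 7)(z - 6):
-(z - 6) + 6(z + 7) = 4(z + 7)(z - 6).
Expand and collect terms: 4z² - z - 216 = 0.
By the quadratic formula, z = (1 ± √3457) / 8, so z ≈ 7.4745 or z ≈ -7.2245.
Neither value makes a denominator zero (z ≠ -7, z ≠ 6), so both are valid.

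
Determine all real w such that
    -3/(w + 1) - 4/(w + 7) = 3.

w = -8.5373 or w = -1.796

Multiply both sides by (w + 1)(w + 7):
-3(w + 7) - 4(w + 1) = 3(w + 1)(w + 7).
Expand and collect terms: 3w² + 31w + 46 = 0.
By the quadratic formula, w = (-31 ± √409) / 6, so w ≈ -1.796 or w ≈ -8.5373.
Neither value makes a denominator zero (w ≠ -1, w ≠ -7), so both are valid.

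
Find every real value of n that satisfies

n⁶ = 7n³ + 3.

n = -0.7399 or n = 1.9491

Let u = n³. The equation becomes u² - 7u - 3 = 0.
By the quadratic formula, u = 7/2 + √(61)/2 or u = 7/2 - √(61)/2.
n³ = 7/2 + √(61)/2 gives n = ∛(7/2 + √(61)/2) ≈ 1.9491.
n³ = 7/2 - √(61)/2 gives n = -∛(-7/2 + √(61)/2) ≈ -0.7399.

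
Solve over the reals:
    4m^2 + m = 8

Rearrange to standard form: 4m^2 + m - 8 = 0.
Discriminant: (1)^2 - 4*4*(-8) = 129.
Quadratic formula: m = (-1 +/- sqrt(129)) / 8.
So m = -1/8 + sqrt(129)/8 ~= 1.2947 or m = -sqrt(129)/8 - 1/8 ~= -1.5447.

m = -1.5447 or m = 1.2947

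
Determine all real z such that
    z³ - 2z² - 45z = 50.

Rearrange: z³ - 2z² - 45z - 50 = 0.
Possible rational roots are divisors of -50. Testing z = -5 gives 0, so (z + 5) is a factor.
Divide: z³ - 2z² - 45z - 50 = (z + 5)(z² - 7z - 10).
Apply the quadratic formula to z² - 7z - 10 = 0: z = (7 ± √89)/2, i.e. z ≈ 8.217 or z ≈ -1.217.

z = -5 or z = -1.217 or z = 8.217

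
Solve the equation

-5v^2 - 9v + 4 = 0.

v = -2.1689 or v = 0.3689

Discriminant: (-9)^2 - 4*(-5)*4 = 161.
Quadratic formula: v = (9 +/- sqrt(161)) / (-10).
So v = -sqrt(161)/10 - 9/10 ~= -2.1689 or v = -9/10 + sqrt(161)/10 ~= 0.3689.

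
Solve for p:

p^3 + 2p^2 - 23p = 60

Rearrange: p^3 + 2p^2 - 23p - 60 = 0.
Possible rational roots are divisors of -60. Testing p = 5 gives 0, so (p - 5) is a factor.
Divide: p^3 + 2p^2 - 23p - 60 = (p - 5)(p^2 + 7p + 12).
Factor the quadratic: p = -3 or p = -4.

p = -4 or p = -3 or p = 5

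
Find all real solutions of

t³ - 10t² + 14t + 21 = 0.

t = -0.8875 or t = 3 or t = 7.8875

Possible rational roots are divisors of 21. Testing t = 3 gives 0, so (t - 3) is a factor.
Divide: t³ - 10t² + 14t + 21 = (t - 3)(t² - 7t - 7).
Apply the quadratic formula to t² - 7t - 7 = 0: t = (7 ± √77)/2, i.e. t ≈ 7.8875 or t ≈ -0.8875.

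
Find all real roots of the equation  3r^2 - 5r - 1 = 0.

Discriminant: (-5)^2 - 4*3*(-1) = 37.
Quadratic formula: r = (5 +/- sqrt(37)) / 6.
So r = 5/6 + sqrt(37)/6 ~= 1.8471 or r = 5/6 - sqrt(37)/6 ~= -0.1805.

r = -0.1805 or r = 1.8471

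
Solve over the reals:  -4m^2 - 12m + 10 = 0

Discriminant: (-12)^2 - 4*(-4)*10 = 304.
Quadratic formula: m = (12 +/- sqrt(304)) / (-8).
So m = -sqrt(19)/2 - 3/2 ~= -3.6794 or m = -3/2 + sqrt(19)/2 ~= 0.6794.

m = -3.6794 or m = 0.6794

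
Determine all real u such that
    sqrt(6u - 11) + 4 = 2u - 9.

Isolate the radical: sqrt(6u - 11) = 2u - 13.
Square both sides: 6u - 11 = (2u - 13)^2.
Expand and rearrange: 4u^2 - 58u + 180 = 0.
Solving gives u = 10 or u = 4.5.
Check each candidate in the original equation:
  u = 10: sqrt(49) = 7, while 2u - 13 = 7 — valid.
  u = 4.5: sqrt(16) = 4, while 2u - 13 = -4 — extraneous.

u = 10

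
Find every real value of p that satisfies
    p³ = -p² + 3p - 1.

Rearrange: p³ + p² - 3p + 1 = 0.
Possible rational roots are divisors of 1. Testing p = 1 gives 0, so (p - 1) is a factor.
Divide: p³ + p² - 3p + 1 = (p - 1)(p² + 2p - 1).
Apply the quadratic formula to p² + 2p - 1 = 0: p = (-2 ± √8)/2, i.e. p ≈ 0.4142 or p ≈ -2.4142.

p = -2.4142 or p = 0.4142 or p = 1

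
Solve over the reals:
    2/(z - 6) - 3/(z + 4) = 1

Multiply both sides by (z - 6)(z + 4):
2(z + 4) - 3(z - 6) = (z - 6)(z + 4).
Expand and collect terms: z² - z - 50 = 0.
By the quadratic formula, z = (1 ± √201) / 2, so z ≈ 7.5887 or z ≈ -6.5887.
Neither value makes a denominator zero (z ≠ 6, z ≠ -4), so both are valid.

z = -6.5887 or z = 7.5887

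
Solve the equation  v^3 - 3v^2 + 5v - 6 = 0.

Possible rational roots are divisors of -6. Testing v = 2 gives 0, so (v - 2) is a factor.
Divide: v^3 - 3v^2 + 5v - 6 = (v - 2)(v^2 - v + 3).
The quadratic v^2 - v + 3 has discriminant -11 < 0, so no further real roots.

v = 2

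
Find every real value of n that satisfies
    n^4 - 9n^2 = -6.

n = -2.8766 or n = -0.8515 or n = 0.8515 or n = 2.8766

Let u = n^2. The equation becomes u^2 - 9u + 6 = 0.
By the quadratic formula, u = sqrt(57)/2 + 9/2 or u = 9/2 - sqrt(57)/2.
n^2 = sqrt(57)/2 + 9/2 gives n = +/-sqrt(sqrt(57)/2 + 9/2) ~= +/-2.8766.
n^2 = 9/2 - sqrt(57)/2 gives n = +/-sqrt(9/2 - sqrt(57)/2) ~= +/-0.8515.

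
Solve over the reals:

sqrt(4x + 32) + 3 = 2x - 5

Isolate the radical: sqrt(4x + 32) = 2x - 8.
Square both sides: 4x + 32 = (2x - 8)^2.
Expand and rearrange: 4x^2 - 36x + 32 = 0.
Solving gives x = 8 or x = 1.
Check each candidate in the original equation:
  x = 8: sqrt(64) = 8, while 2x - 8 = 8 — valid.
  x = 1: sqrt(36) = 6, while 2x - 8 = -6 — extraneous.

x = 8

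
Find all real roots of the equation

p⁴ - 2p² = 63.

Let u = p². The equation becomes u² - 2u - 63 = 0.
Factor: (u + 7)(u - 9) = 0, so u = -7 or u = 9.
p² = -7 < 0 has no real solution.
p² = 9 gives p = ±3.

p = -3 or p = 3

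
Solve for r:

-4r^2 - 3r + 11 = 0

r = -2.0752 or r = 1.3252

Discriminant: (-3)^2 - 4*(-4)*11 = 185.
Quadratic formula: r = (3 +/- sqrt(185)) / (-8).
So r = -sqrt(185)/8 - 3/8 ~= -2.0752 or r = -3/8 + sqrt(185)/8 ~= 1.3252.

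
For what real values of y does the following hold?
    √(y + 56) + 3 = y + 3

Isolate the radical: √(y + 56) = y.
Square both sides: y + 56 = (y)².
Expand and rearrange: y² - y - 56 = 0.
Solving gives y = 8 or y = -7.
Check each candidate in the original equation:
  y = 8: √(64) = 8, while y = 8 — valid.
  y = -7: √(49) = 7, while y = -7 — extraneous.

y = 8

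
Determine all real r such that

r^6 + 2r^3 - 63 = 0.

r = -2.0801 or r = 1.9129

Let u = r^3. The equation becomes u^2 + 2u - 63 = 0.
Factor: (u + 9)(u - 7) = 0, so u = -9 or u = 7.
r^3 = -9 gives r = -(9)^(1/3) ~= -2.0801.
r^3 = 7 gives r = (7)^(1/3) ~= 1.9129.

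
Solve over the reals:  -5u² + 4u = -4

Rearrange to standard form: -5u² + 4u + 4 = 0.
Discriminant: (4)² − 4·(-5)·4 = 96.
Quadratic formula: u = (-4 ± √96) / (-10).
So u = 2/5 - 2·√(6)/5 ≈ -0.5798 or u = 2/5 + 2·√(6)/5 ≈ 1.3798.

u = -0.5798 or u = 1.3798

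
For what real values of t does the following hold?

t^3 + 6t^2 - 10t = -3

Rearrange: t^3 + 6t^2 - 10t + 3 = 0.
Possible rational roots are divisors of 3. Testing t = 1 gives 0, so (t - 1) is a factor.
Divide: t^3 + 6t^2 - 10t + 3 = (t - 1)(t^2 + 7t - 3).
Apply the quadratic formula to t^2 + 7t - 3 = 0: t = (-7 +/- sqrt(61))/2, i.e. t ~= 0.4051 or t ~= -7.4051.

t = -7.4051 or t = 0.4051 or t = 1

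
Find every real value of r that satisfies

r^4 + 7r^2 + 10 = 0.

No real solutions.

Let u = r^2. The equation becomes u^2 + 7u + 10 = 0.
Factor: (u + 2)(u + 5) = 0, so u = -2 or u = -5.
r^2 = -2 < 0 has no real solution.
r^2 = -5 < 0 has no real solution.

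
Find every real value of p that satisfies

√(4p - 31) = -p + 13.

Square both sides: 4p - 31 = (-p + 13)².
Expand and rearrange: p² - 30p + 200 = 0.
Solving gives p = 20 or p = 10.
Check each candidate in the original equation:
  p = 20: √(49) = 7, while -p + 13 = -7 — extraneous.
  p = 10: √(9) = 3, while -p + 13 = 3 — valid.

p = 10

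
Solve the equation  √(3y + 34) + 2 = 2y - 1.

Isolate the radical: √(3y + 34) = 2y - 3.
Square both sides: 3y + 34 = (2y - 3)².
Expand and rearrange: 4y² - 15y - 25 = 0.
Solving gives y = 5 or y = -1.25.
Check each candidate in the original equation:
  y = 5: √(49) = 7, while 2y - 3 = 7 — valid.
  y = -1.25: √(30.25) = 5.5, while 2y - 3 = -5.5 — extraneous.

y = 5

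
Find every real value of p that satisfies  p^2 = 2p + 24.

p = -4 or p = 6

Bring every term to one side: p^2 - 2p - 24 = 0.
Factor: (p - 6)(p + 4) = 0.
So p = 6 or p = -4.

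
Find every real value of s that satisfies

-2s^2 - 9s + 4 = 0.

Discriminant: (-9)^2 - 4*(-2)*4 = 113.
Quadratic formula: s = (9 +/- sqrt(113)) / (-4).
So s = -sqrt(113)/4 - 9/4 ~= -4.9075 or s = -9/4 + sqrt(113)/4 ~= 0.4075.

s = -4.9075 or s = 0.4075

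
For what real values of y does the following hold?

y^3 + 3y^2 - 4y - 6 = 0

Possible rational roots are divisors of -6. Testing y = -1 gives 0, so (y + 1) is a factor.
Divide: y^3 + 3y^2 - 4y - 6 = (y + 1)(y^2 + 2y - 6).
Apply the quadratic formula to y^2 + 2y - 6 = 0: y = (-2 +/- sqrt(28))/2, i.e. y ~= 1.6458 or y ~= -3.6458.

y = -3.6458 or y = -1 or y = 1.6458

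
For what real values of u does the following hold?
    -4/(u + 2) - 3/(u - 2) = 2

Multiply both sides by (u + 2)(u - 2):
-4(u - 2) - 3(u + 2) = 2(u + 2)(u - 2).
Expand and collect terms: 2u^2 + 7u - 10 = 0.
By the quadratic formula, u = (-7 +/- sqrt(129)) / 4, so u ~= 1.0895 or u ~= -4.5895.
Neither value makes a denominator zero (u != -2, u != 2), so both are valid.

u = -4.5895 or u = 1.0895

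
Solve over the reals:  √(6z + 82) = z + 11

Square both sides: 6z + 82 = (z + 11)².
Expand and rearrange: z² + 16z + 39 = 0.
Solving gives z = -3 or z = -13.
Check each candidate in the original equation:
  z = -3: √(64) = 8, while z + 11 = 8 — valid.
  z = -13: √(4) = 2, while z + 11 = -2 — extraneous.

z = -3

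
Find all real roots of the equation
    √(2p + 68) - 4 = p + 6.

Isolate the radical: √(2p + 68) = p + 10.
Square both sides: 2p + 68 = (p + 10)².
Expand and rearrange: p² + 18p + 32 = 0.
Solving gives p = -2 or p = -16.
Check each candidate in the original equation:
  p = -2: √(64) = 8, while p + 10 = 8 — valid.
  p = -16: √(36) = 6, while p + 10 = -6 — extraneous.

p = -2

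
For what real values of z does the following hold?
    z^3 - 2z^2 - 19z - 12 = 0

z = -3 or z = -0.7016 or z = 5.7016

Possible rational roots are divisors of -12. Testing z = -3 gives 0, so (z + 3) is a factor.
Divide: z^3 - 2z^2 - 19z - 12 = (z + 3)(z^2 - 5z - 4).
Apply the quadratic formula to z^2 - 5z - 4 = 0: z = (5 +/- sqrt(41))/2, i.e. z ~= 5.7016 or z ~= -0.7016.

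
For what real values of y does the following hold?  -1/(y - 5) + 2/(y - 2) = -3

Multiply both sides by (y - 5)(y - 2):
-(y - 2) + 2(y - 5) = -3(y - 5)(y - 2).
Expand and collect terms: -3y^2 + 20y - 22 = 0.
By the quadratic formula, y = (-20 +/- sqrt(136)) / -6, so y ~= 1.3897 or y ~= 5.277.
Neither value makes a denominator zero (y != 5, y != 2), so both are valid.

y = 1.3897 or y = 5.277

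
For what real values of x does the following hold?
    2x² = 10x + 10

x = -0.8541 or x = 5.8541

Rearrange to standard form: 2x² - 10x - 10 = 0.
Discriminant: (-10)² − 4·2·(-10) = 180.
Quadratic formula: x = (10 ± √180) / 4.
So x = 5/2 + 3·√(5)/2 ≈ 5.8541 or x = 5/2 - 3·√(5)/2 ≈ -0.8541.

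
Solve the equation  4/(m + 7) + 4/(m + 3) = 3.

Multiply both sides by (m + 7)(m + 3):
4(m + 3) + 4(m + 7) = 3(m + 7)(m + 3).
Expand and collect terms: 3m^2 + 22m + 23 = 0.
By the quadratic formula, m = (-22 +/- sqrt(208)) / 6, so m ~= -1.263 or m ~= -6.0704.
Neither value makes a denominator zero (m != -7, m != -3), so both are valid.

m = -6.0704 or m = -1.263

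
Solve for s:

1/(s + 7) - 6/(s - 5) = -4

Multiply both sides by (s + 7)(s - 5):
(s - 5) - 6(s + 7) = -4(s + 7)(s - 5).
Expand and collect terms: -4s^2 - 3s + 187 = 0.
By the quadratic formula, s = (3 +/- sqrt(3001)) / -8, so s ~= -7.2227 or s ~= 6.4727.
Neither value makes a denominator zero (s != -7, s != 5), so both are valid.

s = -7.2227 or s = 6.4727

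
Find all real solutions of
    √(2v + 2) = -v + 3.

v = 1

Square both sides: 2v + 2 = (-v + 3)².
Expand and rearrange: v² - 8v + 7 = 0.
Solving gives v = 7 or v = 1.
Check each candidate in the original equation:
  v = 7: √(16) = 4, while -v + 3 = -4 — extraneous.
  v = 1: √(4) = 2, while -v + 3 = 2 — valid.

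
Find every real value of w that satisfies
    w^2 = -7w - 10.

Bring every term to one side: w^2 + 7w + 10 = 0.
Factor: (w + 5)(w + 2) = 0.
So w = -5 or w = -2.

w = -5 or w = -2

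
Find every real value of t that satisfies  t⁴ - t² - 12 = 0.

Let u = t². The equation becomes u² - u - 12 = 0.
Factor: (u - 4)(u + 3) = 0, so u = 4 or u = -3.
t² = 4 gives t = ±2.
t² = -3 < 0 has no real solution.

t = -2 or t = 2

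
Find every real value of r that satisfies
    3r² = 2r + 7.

Rearrange to standard form: 3r² - 2r - 7 = 0.
Discriminant: (-2)² − 4·3·(-7) = 88.
Quadratic formula: r = (2 ± √88) / 6.
So r = 1/3 + √(22)/3 ≈ 1.8968 or r = 1/3 - √(22)/3 ≈ -1.2301.

r = -1.2301 or r = 1.8968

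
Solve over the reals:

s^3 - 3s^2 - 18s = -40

s = -4 or s = 2 or s = 5

Rearrange: s^3 - 3s^2 - 18s + 40 = 0.
Possible rational roots are divisors of 40. Testing s = -4 gives 0, so (s + 4) is a factor.
Divide: s^3 - 3s^2 - 18s + 40 = (s + 4)(s^2 - 7s + 10).
Factor the quadratic: s = 5 or s = 2.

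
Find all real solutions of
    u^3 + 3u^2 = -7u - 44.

u = -4

Rearrange: u^3 + 3u^2 + 7u + 44 = 0.
Possible rational roots are divisors of 44. Testing u = -4 gives 0, so (u + 4) is a factor.
Divide: u^3 + 3u^2 + 7u + 44 = (u + 4)(u^2 - u + 11).
The quadratic u^2 - u + 11 has discriminant -43 < 0, so no further real roots.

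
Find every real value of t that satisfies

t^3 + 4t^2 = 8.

Rearrange: t^3 + 4t^2 - 8 = 0.
Possible rational roots are divisors of -8. Testing t = -2 gives 0, so (t + 2) is a factor.
Divide: t^3 + 4t^2 - 8 = (t + 2)(t^2 + 2t - 4).
Apply the quadratic formula to t^2 + 2t - 4 = 0: t = (-2 +/- sqrt(20))/2, i.e. t ~= 1.2361 or t ~= -3.2361.

t = -3.2361 or t = -2 or t = 1.2361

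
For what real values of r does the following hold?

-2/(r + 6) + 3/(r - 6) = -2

r = -4.8394 or r = 4.3394

Multiply both sides by (r + 6)(r - 6):
-2(r - 6) + 3(r + 6) = -2(r + 6)(r - 6).
Expand and collect terms: -2r² - r + 42 = 0.
By the quadratic formula, r = (1 ± √337) / -4, so r ≈ -4.8394 or r ≈ 4.3394.
Neither value makes a denominator zero (r ≠ -6, r ≠ 6), so both are valid.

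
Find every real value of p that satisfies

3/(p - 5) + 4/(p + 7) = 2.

p = -5.2552 or p = 6.7552

Multiply both sides by (p - 5)(p + 7):
3(p + 7) + 4(p - 5) = 2(p - 5)(p + 7).
Expand and collect terms: 2p² - 3p - 71 = 0.
By the quadratic formula, p = (3 ± √577) / 4, so p ≈ 6.7552 or p ≈ -5.2552.
Neither value makes a denominator zero (p ≠ 5, p ≠ -7), so both are valid.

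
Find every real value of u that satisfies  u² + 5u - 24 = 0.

u = -8 or u = 3

Factor: (u + 8)(u - 3) = 0.
So u = -8 or u = 3.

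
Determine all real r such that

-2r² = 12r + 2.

Rearrange to standard form: -2r² - 12r - 2 = 0.
Discriminant: (-12)² − 4·(-2)·(-2) = 128.
Quadratic formula: r = (12 ± √128) / (-4).
So r = -3 - 2·√(2) ≈ -5.8284 or r = -3 + 2·√(2) ≈ -0.1716.

r = -5.8284 or r = -0.1716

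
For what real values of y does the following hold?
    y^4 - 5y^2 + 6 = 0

Let u = y^2. The equation becomes u^2 - 5u + 6 = 0.
Factor: (u - 3)(u - 2) = 0, so u = 3 or u = 2.
y^2 = 3 gives y = +/-sqrt(3) ~= +/-1.7321.
y^2 = 2 gives y = +/-sqrt(2) ~= +/-1.4142.

y = -1.7321 or y = -1.4142 or y = 1.4142 or y = 1.7321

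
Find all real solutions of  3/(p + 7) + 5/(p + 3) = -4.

Multiply both sides by (p + 7)(p + 3):
3(p + 3) + 5(p + 7) = -4(p + 7)(p + 3).
Expand and collect terms: -4p² - 48p - 128 = 0.
Factor or apply the quadratic formula: p = -8 or p = -4.
Neither value makes a denominator zero (p ≠ -7, p ≠ -3), so both are valid.

p = -8 or p = -4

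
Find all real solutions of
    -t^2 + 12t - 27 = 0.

t = 3 or t = 9

Factor: -1(t - 3)(t - 9) = 0.
So t = 3 or t = 9.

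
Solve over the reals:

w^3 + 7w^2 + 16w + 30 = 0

w = -5

Possible rational roots are divisors of 30. Testing w = -5 gives 0, so (w + 5) is a factor.
Divide: w^3 + 7w^2 + 16w + 30 = (w + 5)(w^2 + 2w + 6).
The quadratic w^2 + 2w + 6 has discriminant -20 < 0, so no further real roots.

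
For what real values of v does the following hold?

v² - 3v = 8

v = -1.7016 or v = 4.7016

Rearrange to standard form: v² - 3v - 8 = 0.
Discriminant: (-3)² − 4·1·(-8) = 41.
Quadratic formula: v = (3 ± √41) / 2.
So v = 3/2 + √(41)/2 ≈ 4.7016 or v = 3/2 - √(41)/2 ≈ -1.7016.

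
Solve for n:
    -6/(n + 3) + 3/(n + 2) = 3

Multiply both sides by (n + 3)(n + 2):
-6(n + 2) + 3(n + 3) = 3(n + 3)(n + 2).
Expand and collect terms: 3n² + 18n + 21 = 0.
By the quadratic formula, n = (-18 ± √72) / 6, so n ≈ -1.5858 or n ≈ -4.4142.
Neither value makes a denominator zero (n ≠ -3, n ≠ -2), so both are valid.

n = -4.4142 or n = -1.5858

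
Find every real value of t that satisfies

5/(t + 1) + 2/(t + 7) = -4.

t = -7.6165 or t = -2.1335

Multiply both sides by (t + 1)(t + 7):
5(t + 7) + 2(t + 1) = -4(t + 1)(t + 7).
Expand and collect terms: -4t² - 39t - 65 = 0.
By the quadratic formula, t = (39 ± √481) / -8, so t ≈ -7.6165 or t ≈ -2.1335.
Neither value makes a denominator zero (t ≠ -1, t ≠ -7), so both are valid.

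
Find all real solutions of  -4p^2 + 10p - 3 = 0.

Discriminant: (10)^2 - 4*(-4)*(-3) = 52.
Quadratic formula: p = (-10 +/- sqrt(52)) / (-8).
So p = 5/4 - sqrt(13)/4 ~= 0.3486 or p = sqrt(13)/4 + 5/4 ~= 2.1514.

p = 0.3486 or p = 2.1514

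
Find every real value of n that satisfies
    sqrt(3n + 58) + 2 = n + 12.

n = -3

Isolate the radical: sqrt(3n + 58) = n + 10.
Square both sides: 3n + 58 = (n + 10)^2.
Expand and rearrange: n^2 + 17n + 42 = 0.
Solving gives n = -3 or n = -14.
Check each candidate in the original equation:
  n = -3: sqrt(49) = 7, while n + 10 = 7 — valid.
  n = -14: sqrt(16) = 4, while n + 10 = -4 — extraneous.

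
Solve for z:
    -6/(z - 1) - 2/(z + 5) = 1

Multiply both sides by (z - 1)(z + 5):
-6(z + 5) - 2(z - 1) = (z - 1)(z + 5).
Expand and collect terms: z^2 + 12z + 23 = 0.
By the quadratic formula, z = (-12 +/- sqrt(52)) / 2, so z ~= -2.3944 or z ~= -9.6056.
Neither value makes a denominator zero (z != 1, z != -5), so both are valid.

z = -9.6056 or z = -2.3944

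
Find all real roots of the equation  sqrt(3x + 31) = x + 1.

Square both sides: 3x + 31 = (x + 1)^2.
Expand and rearrange: x^2 - x - 30 = 0.
Solving gives x = 6 or x = -5.
Check each candidate in the original equation:
  x = 6: sqrt(49) = 7, while x + 1 = 7 — valid.
  x = -5: sqrt(16) = 4, while x + 1 = -4 — extraneous.

x = 6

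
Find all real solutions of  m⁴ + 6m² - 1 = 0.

m = -0.4028 or m = 0.4028

Let u = m². The equation becomes u² + 6u - 1 = 0.
By the quadratic formula, u = -3 + √(10) or u = -√(10) - 3.
m² = -3 + √(10) gives m = ±√(-3 + √(10)) ≈ ±0.4028.
m² = -√(10) - 3 < 0 has no real solution.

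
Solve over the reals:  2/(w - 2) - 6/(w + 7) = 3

w = -8.8846 or w = 2.5512

Multiply both sides by (w - 2)(w + 7):
2(w + 7) - 6(w - 2) = 3(w - 2)(w + 7).
Expand and collect terms: 3w² + 19w - 68 = 0.
By the quadratic formula, w = (-19 ± √1177) / 6, so w ≈ 2.5512 or w ≈ -8.8846.
Neither value makes a denominator zero (w ≠ 2, w ≠ -7), so both are valid.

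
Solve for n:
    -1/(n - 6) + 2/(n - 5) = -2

Multiply both sides by (n - 6)(n - 5):
-(n - 5) + 2(n - 6) = -2(n - 6)(n - 5).
Expand and collect terms: -2n^2 + 21n - 53 = 0.
By the quadratic formula, n = (-21 +/- sqrt(17)) / -4, so n ~= 4.2192 or n ~= 6.2808.
Neither value makes a denominator zero (n != 6, n != 5), so both are valid.

n = 4.2192 or n = 6.2808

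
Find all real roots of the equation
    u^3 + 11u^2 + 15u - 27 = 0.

u = -9 or u = -3 or u = 1

Possible rational roots are divisors of -27. Testing u = -3 gives 0, so (u + 3) is a factor.
Divide: u^3 + 11u^2 + 15u - 27 = (u + 3)(u^2 + 8u - 9).
Factor the quadratic: u = 1 or u = -9.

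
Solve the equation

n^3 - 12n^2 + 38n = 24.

Rearrange: n^3 - 12n^2 + 38n - 24 = 0.
Possible rational roots are divisors of -24. Testing n = 4 gives 0, so (n - 4) is a factor.
Divide: n^3 - 12n^2 + 38n - 24 = (n - 4)(n^2 - 8n + 6).
Apply the quadratic formula to n^2 - 8n + 6 = 0: n = (8 +/- sqrt(40))/2, i.e. n ~= 7.1623 or n ~= 0.8377.

n = 0.8377 or n = 4 or n = 7.1623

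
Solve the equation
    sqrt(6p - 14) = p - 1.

Square both sides: 6p - 14 = (p - 1)^2.
Expand and rearrange: p^2 - 8p + 15 = 0.
Solving gives p = 5 or p = 3.
Check each candidate in the original equation:
  p = 5: sqrt(16) = 4, while p - 1 = 4 — valid.
  p = 3: sqrt(4) = 2, while p - 1 = 2 — valid.

p = 3 or p = 5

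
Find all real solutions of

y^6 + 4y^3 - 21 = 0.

y = -1.9129 or y = 1.4422

Let u = y^3. The equation becomes u^2 + 4u - 21 = 0.
Factor: (u + 7)(u - 3) = 0, so u = -7 or u = 3.
y^3 = -7 gives y = -(7)^(1/3) ~= -1.9129.
y^3 = 3 gives y = (3)^(1/3) ~= 1.4422.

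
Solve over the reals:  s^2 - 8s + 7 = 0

Factor: (s - 7)(s - 1) = 0.
So s = 7 or s = 1.

s = 1 or s = 7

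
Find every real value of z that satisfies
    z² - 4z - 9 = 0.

Discriminant: (-4)² − 4·1·(-9) = 52.
Quadratic formula: z = (4 ± √52) / 2.
So z = 2 + √(13) ≈ 5.6056 or z = 2 - √(13) ≈ -1.6056.

z = -1.6056 or z = 5.6056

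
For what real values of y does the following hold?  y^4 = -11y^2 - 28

Let u = y^2. The equation becomes u^2 + 11u + 28 = 0.
Factor: (u + 4)(u + 7) = 0, so u = -4 or u = -7.
y^2 = -4 < 0 has no real solution.
y^2 = -7 < 0 has no real solution.

No real solutions.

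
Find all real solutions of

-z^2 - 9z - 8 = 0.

z = -8 or z = -1

Factor: -1(z + 8)(z + 1) = 0.
So z = -8 or z = -1.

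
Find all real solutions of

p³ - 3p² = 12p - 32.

Rearrange: p³ - 3p² - 12p + 32 = 0.
Possible rational roots are divisors of 32. Testing p = 4 gives 0, so (p - 4) is a factor.
Divide: p³ - 3p² - 12p + 32 = (p - 4)(p² + p - 8).
Apply the quadratic formula to p² + p - 8 = 0: p = (-1 ± √33)/2, i.e. p ≈ 2.3723 or p ≈ -3.3723.

p = -3.3723 or p = 2.3723 or p = 4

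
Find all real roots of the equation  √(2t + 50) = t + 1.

Square both sides: 2t + 50 = (t + 1)².
Expand and rearrange: t² - 49 = 0.
Solving gives t = 7 or t = -7.
Check each candidate in the original equation:
  t = 7: √(64) = 8, while t + 1 = 8 — valid.
  t = -7: √(36) = 6, while t + 1 = -6 — extraneous.

t = 7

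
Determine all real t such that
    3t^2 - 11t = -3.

Rearrange to standard form: 3t^2 - 11t + 3 = 0.
Discriminant: (-11)^2 - 4*3*3 = 85.
Quadratic formula: t = (11 +/- sqrt(85)) / 6.
So t = sqrt(85)/6 + 11/6 ~= 3.3699 or t = 11/6 - sqrt(85)/6 ~= 0.2967.

t = 0.2967 or t = 3.3699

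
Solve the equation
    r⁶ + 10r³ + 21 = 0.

r = -1.9129 or r = -1.4422

Let u = r³. The equation becomes u² + 10u + 21 = 0.
Factor: (u + 3)(u + 7) = 0, so u = -3 or u = -7.
r³ = -3 gives r = -∛(3) ≈ -1.4422.
r³ = -7 gives r = -∛(7) ≈ -1.9129.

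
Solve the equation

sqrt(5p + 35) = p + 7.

Square both sides: 5p + 35 = (p + 7)^2.
Expand and rearrange: p^2 + 9p + 14 = 0.
Solving gives p = -2 or p = -7.
Check each candidate in the original equation:
  p = -2: sqrt(25) = 5, while p + 7 = 5 — valid.
  p = -7: sqrt(0) = 0, while p + 7 = 0 — valid.

p = -7 or p = -2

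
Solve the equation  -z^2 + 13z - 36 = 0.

z = 4 or z = 9

Factor: -1(z - 9)(z - 4) = 0.
So z = 9 or z = 4.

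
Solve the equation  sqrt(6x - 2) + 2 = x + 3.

Isolate the radical: sqrt(6x - 2) = x + 1.
Square both sides: 6x - 2 = (x + 1)^2.
Expand and rearrange: x^2 - 4x + 3 = 0.
Solving gives x = 3 or x = 1.
Check each candidate in the original equation:
  x = 3: sqrt(16) = 4, while x + 1 = 4 — valid.
  x = 1: sqrt(4) = 2, while x + 1 = 2 — valid.

x = 1 or x = 3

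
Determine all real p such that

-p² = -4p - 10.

p = -1.7417 or p = 5.7417

Rearrange to standard form: -p² + 4p + 10 = 0.
Discriminant: (4)² − 4·(-1)·10 = 56.
Quadratic formula: p = (-4 ± √56) / (-2).
So p = 2 - √(14) ≈ -1.7417 or p = 2 + √(14) ≈ 5.7417.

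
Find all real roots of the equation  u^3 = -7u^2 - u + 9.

u = -6.6458 or u = -1.3542 or u = 1

Rearrange: u^3 + 7u^2 + u - 9 = 0.
Possible rational roots are divisors of -9. Testing u = 1 gives 0, so (u - 1) is a factor.
Divide: u^3 + 7u^2 + u - 9 = (u - 1)(u^2 + 8u + 9).
Apply the quadratic formula to u^2 + 8u + 9 = 0: u = (-8 +/- sqrt(28))/2, i.e. u ~= -1.3542 or u ~= -6.6458.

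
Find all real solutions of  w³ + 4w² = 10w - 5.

Rearrange: w³ + 4w² - 10w + 5 = 0.
Possible rational roots are divisors of 5. Testing w = 1 gives 0, so (w - 1) is a factor.
Divide: w³ + 4w² - 10w + 5 = (w - 1)(w² + 5w - 5).
Apply the quadratic formula to w² + 5w - 5 = 0: w = (-5 ± √45)/2, i.e. w ≈ 0.8541 or w ≈ -5.8541.

w = -5.8541 or w = 0.8541 or w = 1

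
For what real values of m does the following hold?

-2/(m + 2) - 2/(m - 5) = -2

Multiply both sides by (m + 2)(m - 5):
-2(m - 5) - 2(m + 2) = -2(m + 2)(m - 5).
Expand and collect terms: -2m^2 + 10m + 14 = 0.
By the quadratic formula, m = (-10 +/- sqrt(212)) / -4, so m ~= -1.1401 or m ~= 6.1401.
Neither value makes a denominator zero (m != -2, m != 5), so both are valid.

m = -1.1401 or m = 6.1401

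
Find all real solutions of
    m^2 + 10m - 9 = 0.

m = -10.831 or m = 0.831

Discriminant: (10)^2 - 4*1*(-9) = 136.
Quadratic formula: m = (-10 +/- sqrt(136)) / 2.
So m = -5 + sqrt(34) ~= 0.831 or m = -sqrt(34) - 5 ~= -10.831.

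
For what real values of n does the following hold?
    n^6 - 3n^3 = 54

Let u = n^3. The equation becomes u^2 - 3u - 54 = 0.
Factor: (u - 9)(u + 6) = 0, so u = 9 or u = -6.
n^3 = 9 gives n = (9)^(1/3) ~= 2.0801.
n^3 = -6 gives n = -(6)^(1/3) ~= -1.8171.

n = -1.8171 or n = 2.0801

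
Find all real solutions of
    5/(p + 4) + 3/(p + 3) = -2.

p = -7.6794 or p = -3.3206

Multiply both sides by (p + 4)(p + 3):
5(p + 3) + 3(p + 4) = -2(p + 4)(p + 3).
Expand and collect terms: -2p² - 22p - 51 = 0.
By the quadratic formula, p = (22 ± √76) / -4, so p ≈ -7.6794 or p ≈ -3.3206.
Neither value makes a denominator zero (p ≠ -4, p ≠ -3), so both are valid.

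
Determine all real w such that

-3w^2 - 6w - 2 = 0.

w = -1.5774 or w = -0.4226

Discriminant: (-6)^2 - 4*(-3)*(-2) = 12.
Quadratic formula: w = (6 +/- sqrt(12)) / (-6).
So w = -1 - sqrt(3)/3 ~= -1.5774 or w = -1 + sqrt(3)/3 ~= -0.4226.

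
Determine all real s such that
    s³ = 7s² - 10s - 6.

Rearrange: s³ - 7s² + 10s + 6 = 0.
Possible rational roots are divisors of 6. Testing s = 3 gives 0, so (s - 3) is a factor.
Divide: s³ - 7s² + 10s + 6 = (s - 3)(s² - 4s - 2).
Apply the quadratic formula to s² - 4s - 2 = 0: s = (4 ± √24)/2, i.e. s ≈ 4.4495 or s ≈ -0.4495.

s = -0.4495 or s = 3 or s = 4.4495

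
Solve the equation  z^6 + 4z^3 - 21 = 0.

Let u = z^3. The equation becomes u^2 + 4u - 21 = 0.
Factor: (u - 3)(u + 7) = 0, so u = 3 or u = -7.
z^3 = 3 gives z = (3)^(1/3) ~= 1.4422.
z^3 = -7 gives z = -(7)^(1/3) ~= -1.9129.

z = -1.9129 or z = 1.4422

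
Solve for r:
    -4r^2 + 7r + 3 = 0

r = -0.3561 or r = 2.1061

Discriminant: (7)^2 - 4*(-4)*3 = 97.
Quadratic formula: r = (-7 +/- sqrt(97)) / (-8).
So r = 7/8 - sqrt(97)/8 ~= -0.3561 or r = 7/8 + sqrt(97)/8 ~= 2.1061.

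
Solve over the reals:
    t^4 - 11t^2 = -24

Let u = t^2. The equation becomes u^2 - 11u + 24 = 0.
Factor: (u - 8)(u - 3) = 0, so u = 8 or u = 3.
t^2 = 8 gives t = +/-2*sqrt(2) ~= +/-2.8284.
t^2 = 3 gives t = +/-sqrt(3) ~= +/-1.7321.

t = -2.8284 or t = -1.7321 or t = 1.7321 or t = 2.8284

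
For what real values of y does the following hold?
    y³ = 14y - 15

y = -4.1926 or y = 1.1926 or y = 3

Rearrange: y³ - 14y + 15 = 0.
Possible rational roots are divisors of 15. Testing y = 3 gives 0, so (y - 3) is a factor.
Divide: y³ - 14y + 15 = (y - 3)(y² + 3y - 5).
Apply the quadratic formula to y² + 3y - 5 = 0: y = (-3 ± √29)/2, i.e. y ≈ 1.1926 or y ≈ -4.1926.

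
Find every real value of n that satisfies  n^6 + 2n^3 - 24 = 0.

n = -1.8171 or n = 1.5874

Let u = n^3. The equation becomes u^2 + 2u - 24 = 0.
Factor: (u - 4)(u + 6) = 0, so u = 4 or u = -6.
n^3 = 4 gives n = (4)^(1/3) ~= 1.5874.
n^3 = -6 gives n = -(6)^(1/3) ~= -1.8171.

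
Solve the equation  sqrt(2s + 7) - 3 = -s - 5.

Isolate the radical: sqrt(2s + 7) = -s - 2.
Square both sides: 2s + 7 = (-s - 2)^2.
Expand and rearrange: s^2 + 2s - 3 = 0.
Solving gives s = 1 or s = -3.
Check each candidate in the original equation:
  s = 1: sqrt(9) = 3, while -s - 2 = -3 — extraneous.
  s = -3: sqrt(1) = 1, while -s - 2 = 1 — valid.

s = -3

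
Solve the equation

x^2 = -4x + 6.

Rearrange to standard form: x^2 + 4x - 6 = 0.
Discriminant: (4)^2 - 4*1*(-6) = 40.
Quadratic formula: x = (-4 +/- sqrt(40)) / 2.
So x = -2 + sqrt(10) ~= 1.1623 or x = -sqrt(10) - 2 ~= -5.1623.

x = -5.1623 or x = 1.1623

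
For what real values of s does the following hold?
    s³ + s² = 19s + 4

Rearrange: s³ + s² - 19s - 4 = 0.
Possible rational roots are divisors of -4. Testing s = 4 gives 0, so (s - 4) is a factor.
Divide: s³ + s² - 19s - 4 = (s - 4)(s² + 5s + 1).
Apply the quadratic formula to s² + 5s + 1 = 0: s = (-5 ± √21)/2, i.e. s ≈ -0.2087 or s ≈ -4.7913.

s = -4.7913 or s = -0.2087 or s = 4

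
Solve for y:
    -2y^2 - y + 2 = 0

Discriminant: (-1)^2 - 4*(-2)*2 = 17.
Quadratic formula: y = (1 +/- sqrt(17)) / (-4).
So y = -sqrt(17)/4 - 1/4 ~= -1.2808 or y = -1/4 + sqrt(17)/4 ~= 0.7808.

y = -1.2808 or y = 0.7808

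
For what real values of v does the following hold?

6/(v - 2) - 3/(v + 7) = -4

Multiply both sides by (v - 2)(v + 7):
6(v + 7) - 3(v - 2) = -4(v - 2)(v + 7).
Expand and collect terms: -4v^2 - 23v + 8 = 0.
By the quadratic formula, v = (23 +/- sqrt(657)) / -8, so v ~= -6.079 or v ~= 0.329.
Neither value makes a denominator zero (v != 2, v != -7), so both are valid.

v = -6.079 or v = 0.329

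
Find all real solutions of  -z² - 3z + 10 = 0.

z = -5 or z = 2

Factor: -1(z - 2)(z + 5) = 0.
So z = 2 or z = -5.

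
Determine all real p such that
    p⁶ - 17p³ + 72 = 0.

p = 2 or p = 2.0801

Let u = p³. The equation becomes u² - 17u + 72 = 0.
Factor: (u - 9)(u - 8) = 0, so u = 9 or u = 8.
p³ = 9 gives p = ∛(9) ≈ 2.0801.
p³ = 8 gives p = 2.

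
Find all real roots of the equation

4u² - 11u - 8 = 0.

Discriminant: (-11)² − 4·4·(-8) = 249.
Quadratic formula: u = (11 ± √249) / 8.
So u = 11/8 + √(249)/8 ≈ 3.3475 or u = 11/8 - √(249)/8 ≈ -0.5975.

u = -0.5975 or u = 3.3475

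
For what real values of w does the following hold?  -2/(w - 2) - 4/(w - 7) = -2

Multiply both sides by (w - 2)(w - 7):
-2(w - 7) - 4(w - 2) = -2(w - 2)(w - 7).
Expand and collect terms: -2w² + 24w - 50 = 0.
By the quadratic formula, w = (-24 ± √176) / -4, so w ≈ 2.6834 or w ≈ 9.3166.
Neither value makes a denominator zero (w ≠ 2, w ≠ 7), so both are valid.

w = 2.6834 or w = 9.3166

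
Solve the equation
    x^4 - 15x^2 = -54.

x = -3 or x = -2.4495 or x = 2.4495 or x = 3

Let u = x^2. The equation becomes u^2 - 15u + 54 = 0.
Factor: (u - 6)(u - 9) = 0, so u = 6 or u = 9.
x^2 = 6 gives x = +/-sqrt(6) ~= +/-2.4495.
x^2 = 9 gives x = +/-3.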